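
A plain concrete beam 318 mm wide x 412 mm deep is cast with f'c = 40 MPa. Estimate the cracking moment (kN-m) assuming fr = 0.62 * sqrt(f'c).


fr = 0.62 * sqrt(40) = 0.62 * 6.3246 = 3.9212 MPa
I = 318 * 412^3 / 12 = 1853264992.0 mm^4
y_t = 206.0 mm
M_cr = fr * I / y_t = 3.9212 * 1853264992.0 / 206.0 N-mm
= 35.277 kN-m

35.277 kN-m


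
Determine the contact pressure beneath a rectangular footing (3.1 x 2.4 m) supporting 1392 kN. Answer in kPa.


A = 3.1 * 2.4 = 7.44 m^2
q = P / A = 1392 / 7.44
= 187.0968 kPa

187.0968 kPa


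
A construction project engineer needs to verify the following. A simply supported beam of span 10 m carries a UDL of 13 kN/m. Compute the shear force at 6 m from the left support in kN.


R_A = w * L / 2 = 13 * 10 / 2 = 65.0 kN
V(x) = R_A - w * x = 65.0 - 13 * 6
= -13.0 kN

-13.0 kN


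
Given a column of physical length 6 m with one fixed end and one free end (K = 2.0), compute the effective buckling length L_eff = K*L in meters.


L_eff = K * L
= 2.0 * 6
= 12.0 m

12.0 m


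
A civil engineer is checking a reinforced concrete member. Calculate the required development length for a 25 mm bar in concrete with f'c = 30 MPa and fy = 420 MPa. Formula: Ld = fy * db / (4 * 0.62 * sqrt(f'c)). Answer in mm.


Ld = (fy * db) / (4 * 0.62 * sqrt(f'c))
= (420 * 25) / (4 * 0.62 * sqrt(30))
= 10500 / 13.5835
= 773.0 mm

773.0 mm


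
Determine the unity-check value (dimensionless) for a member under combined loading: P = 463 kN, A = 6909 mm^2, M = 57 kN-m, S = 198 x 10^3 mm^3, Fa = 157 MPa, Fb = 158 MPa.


f_a = P / A = 463000.0 / 6909 = 67.014 MPa
f_b = M / S = 57000000.0 / 198000.0 = 287.8788 MPa
Ratio = f_a / Fa + f_b / Fb
= 67.014 / 157 + 287.8788 / 158
= 2.2489 (dimensionless)

2.2489 (dimensionless)


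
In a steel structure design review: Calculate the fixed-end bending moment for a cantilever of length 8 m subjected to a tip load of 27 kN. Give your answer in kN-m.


For a cantilever with a point load at the free end:
M_max = P * L = 27 * 8 = 216 kN-m

216 kN-m


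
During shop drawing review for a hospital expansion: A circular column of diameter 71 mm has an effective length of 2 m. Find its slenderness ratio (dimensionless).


Radius of gyration r = d / 4 = 71 / 4 = 17.75 mm
L_eff = 2000.0 mm
Slenderness ratio = L / r = 2000.0 / 17.75 = 112.68 (dimensionless)

112.68 (dimensionless)


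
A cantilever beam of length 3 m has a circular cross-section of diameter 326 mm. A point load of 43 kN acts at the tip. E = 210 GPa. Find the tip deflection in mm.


I = pi * d^4 / 64 = pi * 326^4 / 64 = 554421800.61 mm^4
L = 3000.0 mm, P = 43000.0 N, E = 210000.0 MPa
delta = P * L^3 / (3 * E * I)
= 43000.0 * 3000.0^3 / (3 * 210000.0 * 554421800.61)
= 3.3239 mm

3.3239 mm


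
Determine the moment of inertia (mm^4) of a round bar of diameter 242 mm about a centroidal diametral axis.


r = d / 2 = 242 / 2 = 121.0 mm
I = pi * r^4 / 4 = pi * 121.0^4 / 4
= 168357071.45 mm^4

168357071.45 mm^4


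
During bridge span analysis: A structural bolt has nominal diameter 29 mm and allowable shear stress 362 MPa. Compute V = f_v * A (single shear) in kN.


A = pi * d^2 / 4 = pi * 29^2 / 4 = 660.5199 mm^2
V = f_v * A / 1000 = 362 * 660.5199 / 1000
= 239.1082 kN

239.1082 kN


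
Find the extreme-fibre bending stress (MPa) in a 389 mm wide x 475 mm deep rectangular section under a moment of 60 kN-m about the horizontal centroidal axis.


I = b * h^3 / 12 = 389 * 475^3 / 12 = 3474154947.92 mm^4
y = h / 2 = 475 / 2 = 237.5 mm
M = 60 kN-m = 60000000.0 N-mm
sigma = M * y / I = 60000000.0 * 237.5 / 3474154947.92
= 4.1 MPa

4.1 MPa


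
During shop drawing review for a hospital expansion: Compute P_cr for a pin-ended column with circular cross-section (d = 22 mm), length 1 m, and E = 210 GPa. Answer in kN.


I = pi * d^4 / 64 = 11499.01 mm^4
L = 1000.0 mm
P_cr = pi^2 * E * I / L^2
= 9.8696 * 210000.0 * 11499.01 / 1000.0^2
= 23833.05 N = 23.8331 kN

23.8331 kN


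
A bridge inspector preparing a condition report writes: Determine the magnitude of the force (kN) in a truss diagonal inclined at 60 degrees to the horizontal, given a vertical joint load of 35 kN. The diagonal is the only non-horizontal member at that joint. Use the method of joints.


At the joint, only the diagonal has a vertical component, so vertical equilibrium gives:
F * sin(60) = 35
F = 35 / sin(60)
= 35 / 0.866025
= 40.41 kN

40.41 kN


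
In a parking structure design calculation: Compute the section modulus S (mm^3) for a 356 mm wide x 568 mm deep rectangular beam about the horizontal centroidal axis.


S = b * h^2 / 6
= 356 * 568^2 / 6
= 356 * 322624 / 6
= 19142357.33 mm^3

19142357.33 mm^3


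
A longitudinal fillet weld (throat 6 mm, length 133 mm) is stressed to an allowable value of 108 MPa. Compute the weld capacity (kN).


Strength = throat * length * allowable stress
= 6 * 133 * 108 N
= 86184 N
= 86.18 kN

86.18 kN


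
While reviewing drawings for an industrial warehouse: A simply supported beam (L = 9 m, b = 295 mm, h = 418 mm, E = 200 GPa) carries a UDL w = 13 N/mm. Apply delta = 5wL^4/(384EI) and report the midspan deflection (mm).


I = 295 * 418^3 / 12 = 1795434703.33 mm^4
L = 9000.0 mm, w = 13 N/mm, E = 200000.0 MPa
delta = 5 * w * L^4 / (384 * E * I)
= 5 * 13 * 9000.0^4 / (384 * 200000.0 * 1795434703.33)
= 3.0928 mm

3.0928 mm


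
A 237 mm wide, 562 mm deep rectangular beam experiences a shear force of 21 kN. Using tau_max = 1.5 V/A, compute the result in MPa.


A = b * h = 237 * 562 = 133194 mm^2
V = 21 kN = 21000.0 N
tau_max = 1.5 * V / A = 1.5 * 21000.0 / 133194
= 0.2365 MPa

0.2365 MPa


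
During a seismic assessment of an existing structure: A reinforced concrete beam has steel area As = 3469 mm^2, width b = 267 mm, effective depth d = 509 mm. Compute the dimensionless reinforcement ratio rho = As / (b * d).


rho = As / (b * d)
= 3469 / (267 * 509)
= 3469 / 135903
= 0.025526 (dimensionless)

0.025526 (dimensionless)


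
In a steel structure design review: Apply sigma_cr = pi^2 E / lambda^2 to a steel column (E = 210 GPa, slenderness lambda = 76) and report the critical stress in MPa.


sigma_cr = pi^2 * E / lambda^2
= 9.8696 * 210000.0 / 76^2
= 9.8696 * 210000.0 / 5776
= 358.8326 MPa

358.8326 MPa


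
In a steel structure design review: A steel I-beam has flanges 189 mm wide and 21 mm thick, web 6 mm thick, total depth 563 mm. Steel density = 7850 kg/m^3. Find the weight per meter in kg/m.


A_flanges = 2 * 189 * 21 = 7938 mm^2
A_web = (563 - 2 * 21) * 6 = 3126 mm^2
A_total = 7938 + 3126 = 11064 mm^2 = 0.011064 m^2
Weight = rho * A = 7850 * 0.011064 = 86.8524 kg/m

86.8524 kg/m


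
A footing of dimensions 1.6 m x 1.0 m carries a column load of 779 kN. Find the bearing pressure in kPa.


A = 1.6 * 1.0 = 1.6 m^2
q = P / A = 779 / 1.6
= 486.875 kPa

486.875 kPa


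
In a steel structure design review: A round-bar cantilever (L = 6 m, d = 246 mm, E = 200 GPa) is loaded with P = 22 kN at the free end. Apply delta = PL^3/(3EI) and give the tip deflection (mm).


I = pi * d^4 / 64 = pi * 246^4 / 64 = 179767147.47 mm^4
L = 6000.0 mm, P = 22000.0 N, E = 200000.0 MPa
delta = P * L^3 / (3 * E * I)
= 22000.0 * 6000.0^3 / (3 * 200000.0 * 179767147.47)
= 44.057 mm

44.057 mm


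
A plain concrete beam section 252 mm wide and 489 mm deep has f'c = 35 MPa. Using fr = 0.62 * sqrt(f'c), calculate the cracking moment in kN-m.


fr = 0.62 * sqrt(35) = 0.62 * 5.9161 = 3.668 MPa
I = 252 * 489^3 / 12 = 2455533549.0 mm^4
y_t = 244.5 mm
M_cr = fr * I / y_t = 3.668 * 2455533549.0 / 244.5 N-mm
= 36.8377 kN-m

36.8377 kN-m


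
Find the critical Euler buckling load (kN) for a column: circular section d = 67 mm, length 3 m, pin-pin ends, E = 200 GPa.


I = pi * d^4 / 64 = 989165.84 mm^4
L = 3000.0 mm
P_cr = pi^2 * E * I / L^2
= 9.8696 * 200000.0 * 989165.84 / 3000.0^2
= 216948.34 N = 216.9483 kN

216.9483 kN


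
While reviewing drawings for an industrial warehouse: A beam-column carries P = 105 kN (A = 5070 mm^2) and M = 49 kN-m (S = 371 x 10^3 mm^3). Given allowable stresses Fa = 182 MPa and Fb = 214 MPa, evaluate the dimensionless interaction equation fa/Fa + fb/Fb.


f_a = P / A = 105000.0 / 5070 = 20.7101 MPa
f_b = M / S = 49000000.0 / 371000.0 = 132.0755 MPa
Ratio = f_a / Fa + f_b / Fb
= 20.7101 / 182 + 132.0755 / 214
= 0.731 (dimensionless)

0.731 (dimensionless)


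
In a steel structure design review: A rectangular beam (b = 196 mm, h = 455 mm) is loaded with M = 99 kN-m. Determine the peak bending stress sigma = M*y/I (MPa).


I = b * h^3 / 12 = 196 * 455^3 / 12 = 1538540791.67 mm^4
y = h / 2 = 455 / 2 = 227.5 mm
M = 99 kN-m = 99000000.0 N-mm
sigma = M * y / I = 99000000.0 * 227.5 / 1538540791.67
= 14.64 MPa

14.64 MPa


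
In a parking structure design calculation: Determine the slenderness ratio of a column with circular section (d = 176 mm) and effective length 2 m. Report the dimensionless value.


Radius of gyration r = d / 4 = 176 / 4 = 44.0 mm
L_eff = 2000.0 mm
Slenderness ratio = L / r = 2000.0 / 44.0 = 45.45 (dimensionless)

45.45 (dimensionless)


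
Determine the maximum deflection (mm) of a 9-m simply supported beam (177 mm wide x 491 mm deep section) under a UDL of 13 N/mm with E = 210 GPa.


I = 177 * 491^3 / 12 = 1745968872.25 mm^4
L = 9000.0 mm, w = 13 N/mm, E = 210000.0 MPa
delta = 5 * w * L^4 / (384 * E * I)
= 5 * 13 * 9000.0^4 / (384 * 210000.0 * 1745968872.25)
= 3.029 mm

3.029 mm


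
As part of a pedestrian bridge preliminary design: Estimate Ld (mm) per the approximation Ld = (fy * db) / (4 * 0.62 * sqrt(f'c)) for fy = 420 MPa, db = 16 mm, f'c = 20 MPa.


Ld = (fy * db) / (4 * 0.62 * sqrt(f'c))
= (420 * 16) / (4 * 0.62 * sqrt(20))
= 6720 / 11.0909
= 605.9 mm

605.9 mm


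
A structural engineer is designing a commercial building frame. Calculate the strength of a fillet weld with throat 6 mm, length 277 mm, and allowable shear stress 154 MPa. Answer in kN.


Strength = throat * length * allowable stress
= 6 * 277 * 154 N
= 255948 N
= 255.95 kN

255.95 kN


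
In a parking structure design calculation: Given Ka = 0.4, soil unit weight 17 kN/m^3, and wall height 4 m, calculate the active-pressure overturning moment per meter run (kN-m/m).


Pa = 0.5 * Ka * gamma * H^2
= 0.5 * 0.4 * 17 * 4^2
= 54.4 kN/m
Arm = H / 3 = 4 / 3 = 1.3333 m
Mo = Pa * arm = Pa * H / 3 = 54.4 * 4 / 3 = 72.5333 kN-m/m

72.5333 kN-m/m


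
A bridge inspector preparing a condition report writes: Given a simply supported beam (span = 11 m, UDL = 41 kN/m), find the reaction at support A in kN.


Total load = w * L = 41 * 11 = 451 kN
By symmetry, each reaction R = total / 2 = 451 / 2 = 225.5 kN

225.5 kN


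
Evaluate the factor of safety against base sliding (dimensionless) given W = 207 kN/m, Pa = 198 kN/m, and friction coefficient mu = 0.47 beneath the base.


Resisting force = mu * W = 0.47 * 207 = 97.29 kN/m
FOS = Resisting / Driving = 97.29 / 198
= 0.4914 (dimensionless)

0.4914 (dimensionless)


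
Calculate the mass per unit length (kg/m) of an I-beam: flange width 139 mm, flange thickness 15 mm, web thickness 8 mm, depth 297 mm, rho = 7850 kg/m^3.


A_flanges = 2 * 139 * 15 = 4170 mm^2
A_web = (297 - 2 * 15) * 8 = 2136 mm^2
A_total = 4170 + 2136 = 6306 mm^2 = 0.006306 m^2
Weight = rho * A = 7850 * 0.006306 = 49.5021 kg/m

49.5021 kg/m


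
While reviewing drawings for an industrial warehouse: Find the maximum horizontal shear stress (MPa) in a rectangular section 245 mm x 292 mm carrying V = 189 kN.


A = b * h = 245 * 292 = 71540 mm^2
V = 189 kN = 189000.0 N
tau_max = 1.5 * V / A = 1.5 * 189000.0 / 71540
= 3.9628 MPa

3.9628 MPa


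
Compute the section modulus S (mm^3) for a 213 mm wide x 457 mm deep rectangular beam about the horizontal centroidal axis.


S = b * h^2 / 6
= 213 * 457^2 / 6
= 213 * 208849 / 6
= 7414139.5 mm^3

7414139.5 mm^3


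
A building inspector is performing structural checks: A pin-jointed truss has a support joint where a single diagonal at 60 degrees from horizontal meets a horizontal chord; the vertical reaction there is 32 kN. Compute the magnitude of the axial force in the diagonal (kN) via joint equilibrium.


At the joint, only the diagonal has a vertical component, so vertical equilibrium gives:
F * sin(60) = 32
F = 32 / sin(60)
= 32 / 0.866025
= 36.95 kN

36.95 kN


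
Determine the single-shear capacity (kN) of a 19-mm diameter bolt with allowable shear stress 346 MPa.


A = pi * d^2 / 4 = pi * 19^2 / 4 = 283.5287 mm^2
V = f_v * A / 1000 = 346 * 283.5287 / 1000
= 98.1009 kN

98.1009 kN


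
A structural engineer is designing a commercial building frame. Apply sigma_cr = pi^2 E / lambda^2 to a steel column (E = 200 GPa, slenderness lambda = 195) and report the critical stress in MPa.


sigma_cr = pi^2 * E / lambda^2
= 9.8696 * 200000.0 / 195^2
= 9.8696 * 200000.0 / 38025
= 51.9111 MPa

51.9111 MPa


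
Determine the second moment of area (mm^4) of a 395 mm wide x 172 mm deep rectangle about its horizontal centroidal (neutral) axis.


I = b * h^3 / 12
= 395 * 172^3 / 12
= 395 * 5088448 / 12
= 167494746.67 mm^4

167494746.67 mm^4


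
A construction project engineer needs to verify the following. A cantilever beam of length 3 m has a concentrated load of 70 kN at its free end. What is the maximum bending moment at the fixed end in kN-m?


For a cantilever with a point load at the free end:
M_max = P * L = 70 * 3 = 210 kN-m

210 kN-m


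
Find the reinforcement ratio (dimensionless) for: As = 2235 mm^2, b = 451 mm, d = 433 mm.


rho = As / (b * d)
= 2235 / (451 * 433)
= 2235 / 195283
= 0.011445 (dimensionless)

0.011445 (dimensionless)


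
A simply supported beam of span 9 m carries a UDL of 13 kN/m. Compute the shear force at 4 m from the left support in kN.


R_A = w * L / 2 = 13 * 9 / 2 = 58.5 kN
V(x) = R_A - w * x = 58.5 - 13 * 4
= 6.5 kN

6.5 kN


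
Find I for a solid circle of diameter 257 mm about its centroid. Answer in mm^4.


r = d / 2 = 257 / 2 = 128.5 mm
I = pi * r^4 / 4 = pi * 128.5^4 / 4
= 214142265.05 mm^4

214142265.05 mm^4


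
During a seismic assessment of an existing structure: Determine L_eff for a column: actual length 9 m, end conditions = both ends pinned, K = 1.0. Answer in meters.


L_eff = K * L
= 1.0 * 9
= 9.0 m

9.0 m


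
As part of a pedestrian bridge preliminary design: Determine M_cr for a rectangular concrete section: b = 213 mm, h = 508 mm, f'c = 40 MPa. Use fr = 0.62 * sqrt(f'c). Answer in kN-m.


fr = 0.62 * sqrt(40) = 0.62 * 6.3246 = 3.9212 MPa
I = 213 * 508^3 / 12 = 2326963088.0 mm^4
y_t = 254.0 mm
M_cr = fr * I / y_t = 3.9212 * 2326963088.0 / 254.0 N-mm
= 35.9234 kN-m

35.9234 kN-m


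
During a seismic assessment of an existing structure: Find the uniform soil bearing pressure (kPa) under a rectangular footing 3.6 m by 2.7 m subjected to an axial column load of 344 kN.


A = 3.6 * 2.7 = 9.72 m^2
q = P / A = 344 / 9.72
= 35.3909 kPa

35.3909 kPa


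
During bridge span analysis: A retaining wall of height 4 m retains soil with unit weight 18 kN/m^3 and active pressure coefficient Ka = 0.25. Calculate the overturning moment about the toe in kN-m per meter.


Pa = 0.5 * Ka * gamma * H^2
= 0.5 * 0.25 * 18 * 4^2
= 36.0 kN/m
Arm = H / 3 = 4 / 3 = 1.3333 m
Mo = Pa * arm = Pa * H / 3 = 36.0 * 4 / 3 = 48.0 kN-m/m

48.0 kN-m/m


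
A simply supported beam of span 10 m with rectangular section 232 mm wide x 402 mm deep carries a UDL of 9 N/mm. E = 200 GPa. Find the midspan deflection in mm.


I = 232 * 402^3 / 12 = 1255986288.0 mm^4
L = 10000.0 mm, w = 9 N/mm, E = 200000.0 MPa
delta = 5 * w * L^4 / (384 * E * I)
= 5 * 9 * 10000.0^4 / (384 * 200000.0 * 1255986288.0)
= 4.6652 mm

4.6652 mm


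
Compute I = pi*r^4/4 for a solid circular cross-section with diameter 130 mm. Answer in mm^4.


r = d / 2 = 130 / 2 = 65.0 mm
I = pi * r^4 / 4 = pi * 65.0^4 / 4
= 14019848.09 mm^4

14019848.09 mm^4


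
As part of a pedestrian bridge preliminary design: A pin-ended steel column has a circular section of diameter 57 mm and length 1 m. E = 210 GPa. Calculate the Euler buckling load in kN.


I = pi * d^4 / 64 = 518166.49 mm^4
L = 1000.0 mm
P_cr = pi^2 * E * I / L^2
= 9.8696 * 210000.0 * 518166.49 / 1000.0^2
= 1073960.63 N = 1073.9606 kN

1073.9606 kN


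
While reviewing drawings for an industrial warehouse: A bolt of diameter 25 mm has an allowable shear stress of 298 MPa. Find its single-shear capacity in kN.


A = pi * d^2 / 4 = pi * 25^2 / 4 = 490.8739 mm^2
V = f_v * A / 1000 = 298 * 490.8739 / 1000
= 146.2804 kN

146.2804 kN


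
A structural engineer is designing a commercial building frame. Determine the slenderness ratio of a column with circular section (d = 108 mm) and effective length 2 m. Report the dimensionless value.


Radius of gyration r = d / 4 = 108 / 4 = 27.0 mm
L_eff = 2000.0 mm
Slenderness ratio = L / r = 2000.0 / 27.0 = 74.07 (dimensionless)

74.07 (dimensionless)


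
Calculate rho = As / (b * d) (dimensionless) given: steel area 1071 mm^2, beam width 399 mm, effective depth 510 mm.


rho = As / (b * d)
= 1071 / (399 * 510)
= 1071 / 203490
= 0.005263 (dimensionless)

0.005263 (dimensionless)


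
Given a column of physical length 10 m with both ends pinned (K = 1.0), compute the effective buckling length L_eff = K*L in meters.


L_eff = K * L
= 1.0 * 10
= 10.0 m

10.0 m


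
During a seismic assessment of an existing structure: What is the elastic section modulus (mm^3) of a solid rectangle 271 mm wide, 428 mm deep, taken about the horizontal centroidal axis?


S = b * h^2 / 6
= 271 * 428^2 / 6
= 271 * 183184 / 6
= 8273810.67 mm^3

8273810.67 mm^3


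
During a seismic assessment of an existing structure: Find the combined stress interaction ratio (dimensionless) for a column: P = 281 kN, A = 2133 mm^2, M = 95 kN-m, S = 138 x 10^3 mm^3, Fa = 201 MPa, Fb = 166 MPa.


f_a = P / A = 281000.0 / 2133 = 131.7393 MPa
f_b = M / S = 95000000.0 / 138000.0 = 688.4058 MPa
Ratio = f_a / Fa + f_b / Fb
= 131.7393 / 201 + 688.4058 / 166
= 4.8024 (dimensionless)

4.8024 (dimensionless)


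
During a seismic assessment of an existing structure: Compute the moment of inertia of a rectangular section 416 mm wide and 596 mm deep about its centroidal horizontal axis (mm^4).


I = b * h^3 / 12
= 416 * 596^3 / 12
= 416 * 211708736 / 12
= 7339236181.33 mm^4

7339236181.33 mm^4


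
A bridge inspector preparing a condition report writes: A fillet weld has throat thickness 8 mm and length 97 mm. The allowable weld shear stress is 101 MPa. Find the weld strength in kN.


Strength = throat * length * allowable stress
= 8 * 97 * 101 N
= 78376 N
= 78.38 kN

78.38 kN


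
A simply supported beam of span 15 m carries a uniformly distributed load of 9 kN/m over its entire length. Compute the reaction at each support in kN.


Total load = w * L = 9 * 15 = 135 kN
By symmetry, each reaction R = total / 2 = 135 / 2 = 67.5 kN

67.5 kN


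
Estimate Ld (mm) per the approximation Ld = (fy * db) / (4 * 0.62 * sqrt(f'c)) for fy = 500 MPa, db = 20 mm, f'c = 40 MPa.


Ld = (fy * db) / (4 * 0.62 * sqrt(f'c))
= (500 * 20) / (4 * 0.62 * sqrt(40))
= 10000 / 15.6849
= 637.56 mm

637.56 mm


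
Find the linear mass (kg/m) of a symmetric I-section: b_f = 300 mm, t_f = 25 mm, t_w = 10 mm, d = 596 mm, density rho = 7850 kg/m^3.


A_flanges = 2 * 300 * 25 = 15000 mm^2
A_web = (596 - 2 * 25) * 10 = 5460 mm^2
A_total = 15000 + 5460 = 20460 mm^2 = 0.020460 m^2
Weight = rho * A = 7850 * 0.020460 = 160.611 kg/m

160.611 kg/m


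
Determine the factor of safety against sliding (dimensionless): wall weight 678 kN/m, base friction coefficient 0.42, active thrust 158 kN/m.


Resisting force = mu * W = 0.42 * 678 = 284.76 kN/m
FOS = Resisting / Driving = 284.76 / 158
= 1.8023 (dimensionless)

1.8023 (dimensionless)


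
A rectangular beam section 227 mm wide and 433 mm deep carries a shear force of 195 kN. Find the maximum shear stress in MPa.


A = b * h = 227 * 433 = 98291 mm^2
V = 195 kN = 195000.0 N
tau_max = 1.5 * V / A = 1.5 * 195000.0 / 98291
= 2.9759 MPa

2.9759 MPa


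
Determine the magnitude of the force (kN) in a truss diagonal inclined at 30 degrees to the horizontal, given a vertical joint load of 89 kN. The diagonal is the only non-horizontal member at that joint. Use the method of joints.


At the joint, only the diagonal has a vertical component, so vertical equilibrium gives:
F * sin(30) = 89
F = 89 / sin(30)
= 89 / 0.5
= 178.0 kN

178.0 kN


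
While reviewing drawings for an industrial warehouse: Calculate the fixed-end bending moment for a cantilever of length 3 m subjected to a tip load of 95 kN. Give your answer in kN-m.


For a cantilever with a point load at the free end:
M_max = P * L = 95 * 3 = 285 kN-m

285 kN-m


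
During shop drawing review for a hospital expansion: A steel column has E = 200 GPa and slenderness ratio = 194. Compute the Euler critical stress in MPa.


sigma_cr = pi^2 * E / lambda^2
= 9.8696 * 200000.0 / 194^2
= 9.8696 * 200000.0 / 37636
= 52.4477 MPa

52.4477 MPa


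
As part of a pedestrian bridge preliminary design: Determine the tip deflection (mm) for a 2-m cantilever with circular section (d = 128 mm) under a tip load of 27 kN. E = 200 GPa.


I = pi * d^4 / 64 = pi * 128^4 / 64 = 13176794.63 mm^4
L = 2000.0 mm, P = 27000.0 N, E = 200000.0 MPa
delta = P * L^3 / (3 * E * I)
= 27000.0 * 2000.0^3 / (3 * 200000.0 * 13176794.63)
= 27.3208 mm

27.3208 mm


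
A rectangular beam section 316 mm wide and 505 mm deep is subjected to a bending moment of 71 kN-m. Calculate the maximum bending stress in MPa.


I = b * h^3 / 12 = 316 * 505^3 / 12 = 3391407458.33 mm^4
y = h / 2 = 505 / 2 = 252.5 mm
M = 71 kN-m = 71000000.0 N-mm
sigma = M * y / I = 71000000.0 * 252.5 / 3391407458.33
= 5.29 MPa

5.29 MPa


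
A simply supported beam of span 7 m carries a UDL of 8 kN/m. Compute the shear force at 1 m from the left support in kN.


R_A = w * L / 2 = 8 * 7 / 2 = 28.0 kN
V(x) = R_A - w * x = 28.0 - 8 * 1
= 20.0 kN

20.0 kN


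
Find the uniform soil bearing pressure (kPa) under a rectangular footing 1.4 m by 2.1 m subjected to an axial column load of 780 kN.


A = 1.4 * 2.1 = 2.94 m^2
q = P / A = 780 / 2.94
= 265.3061 kPa

265.3061 kPa


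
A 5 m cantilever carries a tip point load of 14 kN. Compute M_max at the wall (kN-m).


For a cantilever with a point load at the free end:
M_max = P * L = 14 * 5 = 70 kN-m

70 kN-m


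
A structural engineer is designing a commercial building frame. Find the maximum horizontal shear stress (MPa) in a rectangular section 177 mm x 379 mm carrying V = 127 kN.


A = b * h = 177 * 379 = 67083 mm^2
V = 127 kN = 127000.0 N
tau_max = 1.5 * V / A = 1.5 * 127000.0 / 67083
= 2.8398 MPa

2.8398 MPa


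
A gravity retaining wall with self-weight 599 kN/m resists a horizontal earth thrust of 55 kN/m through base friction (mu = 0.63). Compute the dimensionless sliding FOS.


Resisting force = mu * W = 0.63 * 599 = 377.37 kN/m
FOS = Resisting / Driving = 377.37 / 55
= 6.8613 (dimensionless)

6.8613 (dimensionless)


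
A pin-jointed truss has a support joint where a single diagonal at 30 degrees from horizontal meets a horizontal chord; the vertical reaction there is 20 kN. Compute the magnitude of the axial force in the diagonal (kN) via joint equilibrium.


At the joint, only the diagonal has a vertical component, so vertical equilibrium gives:
F * sin(30) = 20
F = 20 / sin(30)
= 20 / 0.5
= 40.0 kN

40.0 kN


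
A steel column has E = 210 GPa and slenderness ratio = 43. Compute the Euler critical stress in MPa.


sigma_cr = pi^2 * E / lambda^2
= 9.8696 * 210000.0 / 43^2
= 9.8696 * 210000.0 / 1849
= 1120.9394 MPa

1120.9394 MPa


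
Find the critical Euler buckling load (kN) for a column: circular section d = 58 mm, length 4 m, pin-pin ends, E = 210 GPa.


I = pi * d^4 / 64 = 555497.2 mm^4
L = 4000.0 mm
P_cr = pi^2 * E * I / L^2
= 9.8696 * 210000.0 * 555497.2 / 4000.0^2
= 71958.31 N = 71.9583 kN

71.9583 kN


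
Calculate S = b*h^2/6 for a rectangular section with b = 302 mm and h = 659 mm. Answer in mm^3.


S = b * h^2 / 6
= 302 * 659^2 / 6
= 302 * 434281 / 6
= 21858810.33 mm^3

21858810.33 mm^3


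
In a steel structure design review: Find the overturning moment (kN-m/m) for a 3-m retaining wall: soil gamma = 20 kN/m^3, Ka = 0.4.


Pa = 0.5 * Ka * gamma * H^2
= 0.5 * 0.4 * 20 * 3^2
= 36.0 kN/m
Arm = H / 3 = 3 / 3 = 1.0 m
Mo = Pa * arm = Pa * H / 3 = 36.0 * 3 / 3 = 36.0 kN-m/m

36.0 kN-m/m


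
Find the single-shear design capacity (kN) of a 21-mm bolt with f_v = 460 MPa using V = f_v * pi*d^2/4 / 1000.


A = pi * d^2 / 4 = pi * 21^2 / 4 = 346.3606 mm^2
V = f_v * A / 1000 = 460 * 346.3606 / 1000
= 159.3259 kN

159.3259 kN


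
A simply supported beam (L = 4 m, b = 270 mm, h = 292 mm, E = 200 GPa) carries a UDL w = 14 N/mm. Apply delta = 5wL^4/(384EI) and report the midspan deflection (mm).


I = 270 * 292^3 / 12 = 560184480.0 mm^4
L = 4000.0 mm, w = 14 N/mm, E = 200000.0 MPa
delta = 5 * w * L^4 / (384 * E * I)
= 5 * 14 * 4000.0^4 / (384 * 200000.0 * 560184480.0)
= 0.4165 mm

0.4165 mm


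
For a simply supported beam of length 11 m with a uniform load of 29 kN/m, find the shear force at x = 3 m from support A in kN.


R_A = w * L / 2 = 29 * 11 / 2 = 159.5 kN
V(x) = R_A - w * x = 159.5 - 29 * 3
= 72.5 kN

72.5 kN


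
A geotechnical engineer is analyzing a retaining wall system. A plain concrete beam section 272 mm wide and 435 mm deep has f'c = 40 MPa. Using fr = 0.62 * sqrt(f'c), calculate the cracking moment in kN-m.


fr = 0.62 * sqrt(40) = 0.62 * 6.3246 = 3.9212 MPa
I = 272 * 435^3 / 12 = 1865758500.0 mm^4
y_t = 217.5 mm
M_cr = fr * I / y_t = 3.9212 * 1865758500.0 / 217.5 N-mm
= 33.637 kN-m

33.637 kN-m


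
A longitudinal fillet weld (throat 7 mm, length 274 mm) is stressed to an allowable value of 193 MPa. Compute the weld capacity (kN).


Strength = throat * length * allowable stress
= 7 * 274 * 193 N
= 370174 N
= 370.17 kN

370.17 kN


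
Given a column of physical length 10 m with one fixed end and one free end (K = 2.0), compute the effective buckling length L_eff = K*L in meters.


L_eff = K * L
= 2.0 * 10
= 20.0 m

20.0 m


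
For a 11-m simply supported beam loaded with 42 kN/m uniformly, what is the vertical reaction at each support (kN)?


Total load = w * L = 42 * 11 = 462 kN
By symmetry, each reaction R = total / 2 = 462 / 2 = 231.0 kN

231.0 kN


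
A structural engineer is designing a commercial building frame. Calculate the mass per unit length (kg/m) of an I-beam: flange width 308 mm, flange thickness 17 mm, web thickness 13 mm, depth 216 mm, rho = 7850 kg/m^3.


A_flanges = 2 * 308 * 17 = 10472 mm^2
A_web = (216 - 2 * 17) * 13 = 2366 mm^2
A_total = 10472 + 2366 = 12838 mm^2 = 0.012838 m^2
Weight = rho * A = 7850 * 0.012838 = 100.7783 kg/m

100.7783 kg/m


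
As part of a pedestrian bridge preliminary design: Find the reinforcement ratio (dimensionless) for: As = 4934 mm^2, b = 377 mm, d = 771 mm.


rho = As / (b * d)
= 4934 / (377 * 771)
= 4934 / 290667
= 0.016975 (dimensionless)

0.016975 (dimensionless)


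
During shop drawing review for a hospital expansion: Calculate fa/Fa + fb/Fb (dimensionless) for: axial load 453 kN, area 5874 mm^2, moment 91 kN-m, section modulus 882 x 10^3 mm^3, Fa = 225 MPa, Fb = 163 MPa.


f_a = P / A = 453000.0 / 5874 = 77.1195 MPa
f_b = M / S = 91000000.0 / 882000.0 = 103.1746 MPa
Ratio = f_a / Fa + f_b / Fb
= 77.1195 / 225 + 103.1746 / 163
= 0.9757 (dimensionless)

0.9757 (dimensionless)


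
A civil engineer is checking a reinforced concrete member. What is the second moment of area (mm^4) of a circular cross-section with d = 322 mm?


r = d / 2 = 322 / 2 = 161.0 mm
I = pi * r^4 / 4 = pi * 161.0^4 / 4
= 527707644.47 mm^4

527707644.47 mm^4


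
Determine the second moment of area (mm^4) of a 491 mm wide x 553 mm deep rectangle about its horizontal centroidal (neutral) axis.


I = b * h^3 / 12
= 491 * 553^3 / 12
= 491 * 169112377 / 12
= 6919514758.92 mm^4

6919514758.92 mm^4


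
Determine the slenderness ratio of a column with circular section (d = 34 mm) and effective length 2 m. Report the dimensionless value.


Radius of gyration r = d / 4 = 34 / 4 = 8.5 mm
L_eff = 2000.0 mm
Slenderness ratio = L / r = 2000.0 / 8.5 = 235.29 (dimensionless)

235.29 (dimensionless)


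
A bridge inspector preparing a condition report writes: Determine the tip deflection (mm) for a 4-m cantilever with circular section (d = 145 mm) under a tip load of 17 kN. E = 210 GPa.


I = pi * d^4 / 64 = pi * 145^4 / 64 = 21699109.31 mm^4
L = 4000.0 mm, P = 17000.0 N, E = 210000.0 MPa
delta = P * L^3 / (3 * E * I)
= 17000.0 * 4000.0^3 / (3 * 210000.0 * 21699109.31)
= 79.5878 mm

79.5878 mm


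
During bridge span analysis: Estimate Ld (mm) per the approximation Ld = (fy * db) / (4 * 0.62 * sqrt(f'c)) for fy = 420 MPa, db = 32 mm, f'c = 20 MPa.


Ld = (fy * db) / (4 * 0.62 * sqrt(f'c))
= (420 * 32) / (4 * 0.62 * sqrt(20))
= 13440 / 11.0909
= 1211.8 mm

1211.8 mm


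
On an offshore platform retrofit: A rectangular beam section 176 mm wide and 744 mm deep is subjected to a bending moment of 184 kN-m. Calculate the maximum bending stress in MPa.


I = b * h^3 / 12 = 176 * 744^3 / 12 = 6040184832.0 mm^4
y = h / 2 = 744 / 2 = 372.0 mm
M = 184 kN-m = 184000000.0 N-mm
sigma = M * y / I = 184000000.0 * 372.0 / 6040184832.0
= 11.33 MPa

11.33 MPa


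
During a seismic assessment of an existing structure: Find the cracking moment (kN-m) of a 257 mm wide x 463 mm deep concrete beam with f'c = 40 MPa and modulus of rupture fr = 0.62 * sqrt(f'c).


fr = 0.62 * sqrt(40) = 0.62 * 6.3246 = 3.9212 MPa
I = 257 * 463^3 / 12 = 2125665139.92 mm^4
y_t = 231.5 mm
M_cr = fr * I / y_t = 3.9212 * 2125665139.92 / 231.5 N-mm
= 36.0052 kN-m

36.0052 kN-m


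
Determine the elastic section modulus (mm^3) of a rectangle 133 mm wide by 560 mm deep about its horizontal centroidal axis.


S = b * h^2 / 6
= 133 * 560^2 / 6
= 133 * 313600 / 6
= 6951466.67 mm^3

6951466.67 mm^3


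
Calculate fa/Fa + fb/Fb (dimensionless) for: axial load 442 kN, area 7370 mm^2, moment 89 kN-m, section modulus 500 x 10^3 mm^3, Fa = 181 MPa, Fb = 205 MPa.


f_a = P / A = 442000.0 / 7370 = 59.9729 MPa
f_b = M / S = 89000000.0 / 500000.0 = 178.0 MPa
Ratio = f_a / Fa + f_b / Fb
= 59.9729 / 181 + 178.0 / 205
= 1.1996 (dimensionless)

1.1996 (dimensionless)


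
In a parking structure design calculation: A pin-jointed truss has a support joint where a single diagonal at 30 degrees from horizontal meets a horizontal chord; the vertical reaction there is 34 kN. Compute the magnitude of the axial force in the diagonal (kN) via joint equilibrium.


At the joint, only the diagonal has a vertical component, so vertical equilibrium gives:
F * sin(30) = 34
F = 34 / sin(30)
= 34 / 0.5
= 68.0 kN

68.0 kN


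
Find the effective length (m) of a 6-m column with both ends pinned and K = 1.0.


L_eff = K * L
= 1.0 * 6
= 6.0 m

6.0 m


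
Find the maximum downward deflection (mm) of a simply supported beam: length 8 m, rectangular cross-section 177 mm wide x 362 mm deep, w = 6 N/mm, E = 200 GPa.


I = 177 * 362^3 / 12 = 699709438.0 mm^4
L = 8000.0 mm, w = 6 N/mm, E = 200000.0 MPa
delta = 5 * w * L^4 / (384 * E * I)
= 5 * 6 * 8000.0^4 / (384 * 200000.0 * 699709438.0)
= 2.2867 mm

2.2867 mm


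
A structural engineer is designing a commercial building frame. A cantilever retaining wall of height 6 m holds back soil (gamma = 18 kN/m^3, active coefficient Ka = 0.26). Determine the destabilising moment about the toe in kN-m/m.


Pa = 0.5 * Ka * gamma * H^2
= 0.5 * 0.26 * 18 * 6^2
= 84.24 kN/m
Arm = H / 3 = 6 / 3 = 2.0 m
Mo = Pa * arm = Pa * H / 3 = 84.24 * 6 / 3 = 168.48 kN-m/m

168.48 kN-m/m


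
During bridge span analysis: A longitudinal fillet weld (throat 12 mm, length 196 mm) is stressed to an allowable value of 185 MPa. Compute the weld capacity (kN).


Strength = throat * length * allowable stress
= 12 * 196 * 185 N
= 435120 N
= 435.12 kN

435.12 kN


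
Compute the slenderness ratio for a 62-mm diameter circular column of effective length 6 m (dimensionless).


Radius of gyration r = d / 4 = 62 / 4 = 15.5 mm
L_eff = 6000.0 mm
Slenderness ratio = L / r = 6000.0 / 15.5 = 387.1 (dimensionless)

387.1 (dimensionless)


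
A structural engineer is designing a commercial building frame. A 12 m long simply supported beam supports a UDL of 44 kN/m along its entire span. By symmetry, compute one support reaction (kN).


Total load = w * L = 44 * 12 = 528 kN
By symmetry, each reaction R = total / 2 = 528 / 2 = 264.0 kN

264.0 kN


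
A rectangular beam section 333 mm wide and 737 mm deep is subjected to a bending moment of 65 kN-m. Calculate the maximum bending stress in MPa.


I = b * h^3 / 12 = 333 * 737^3 / 12 = 11108756595.75 mm^4
y = h / 2 = 737 / 2 = 368.5 mm
M = 65 kN-m = 65000000.0 N-mm
sigma = M * y / I = 65000000.0 * 368.5 / 11108756595.75
= 2.16 MPa

2.16 MPa


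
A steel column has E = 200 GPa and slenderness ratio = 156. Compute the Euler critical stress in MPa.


sigma_cr = pi^2 * E / lambda^2
= 9.8696 * 200000.0 / 156^2
= 9.8696 * 200000.0 / 24336
= 81.1111 MPa

81.1111 MPa


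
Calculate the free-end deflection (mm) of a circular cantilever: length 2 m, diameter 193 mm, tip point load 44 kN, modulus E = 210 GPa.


I = pi * d^4 / 64 = pi * 193^4 / 64 = 68108157.98 mm^4
L = 2000.0 mm, P = 44000.0 N, E = 210000.0 MPa
delta = P * L^3 / (3 * E * I)
= 44000.0 * 2000.0^3 / (3 * 210000.0 * 68108157.98)
= 8.2036 mm

8.2036 mm


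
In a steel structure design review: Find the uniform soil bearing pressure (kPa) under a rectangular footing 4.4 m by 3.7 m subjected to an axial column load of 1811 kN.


A = 4.4 * 3.7 = 16.28 m^2
q = P / A = 1811 / 16.28
= 111.2408 kPa

111.2408 kPa


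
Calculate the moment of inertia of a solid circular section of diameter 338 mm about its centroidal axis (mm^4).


r = d / 2 = 338 / 2 = 169.0 mm
I = pi * r^4 / 4 = pi * 169.0^4 / 4
= 640673410.1 mm^4

640673410.1 mm^4


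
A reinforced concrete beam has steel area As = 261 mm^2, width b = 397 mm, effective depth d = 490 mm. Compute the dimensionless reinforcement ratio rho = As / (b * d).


rho = As / (b * d)
= 261 / (397 * 490)
= 261 / 194530
= 0.001342 (dimensionless)

0.001342 (dimensionless)


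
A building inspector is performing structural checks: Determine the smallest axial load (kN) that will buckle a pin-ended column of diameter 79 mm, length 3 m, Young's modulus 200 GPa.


I = pi * d^4 / 64 = 1911957.63 mm^4
L = 3000.0 mm
P_cr = pi^2 * E * I / L^2
= 9.8696 * 200000.0 * 1911957.63 / 3000.0^2
= 419339.23 N = 419.3392 kN

419.3392 kN


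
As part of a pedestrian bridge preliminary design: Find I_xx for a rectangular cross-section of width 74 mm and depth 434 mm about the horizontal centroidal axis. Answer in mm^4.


I = b * h^3 / 12
= 74 * 434^3 / 12
= 74 * 81746504 / 12
= 504103441.33 mm^4

504103441.33 mm^4


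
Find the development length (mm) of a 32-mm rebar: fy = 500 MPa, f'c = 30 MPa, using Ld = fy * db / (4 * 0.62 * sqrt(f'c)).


Ld = (fy * db) / (4 * 0.62 * sqrt(f'c))
= (500 * 32) / (4 * 0.62 * sqrt(30))
= 16000 / 13.5835
= 1177.9 mm

1177.9 mm


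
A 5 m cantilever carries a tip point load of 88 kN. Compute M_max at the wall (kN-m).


For a cantilever with a point load at the free end:
M_max = P * L = 88 * 5 = 440 kN-m

440 kN-m


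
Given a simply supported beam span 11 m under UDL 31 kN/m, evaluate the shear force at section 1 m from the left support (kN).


R_A = w * L / 2 = 31 * 11 / 2 = 170.5 kN
V(x) = R_A - w * x = 170.5 - 31 * 1
= 139.5 kN

139.5 kN


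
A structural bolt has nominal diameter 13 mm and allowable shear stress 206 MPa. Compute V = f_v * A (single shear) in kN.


A = pi * d^2 / 4 = pi * 13^2 / 4 = 132.7323 mm^2
V = f_v * A / 1000 = 206 * 132.7323 / 1000
= 27.3429 kN

27.3429 kN


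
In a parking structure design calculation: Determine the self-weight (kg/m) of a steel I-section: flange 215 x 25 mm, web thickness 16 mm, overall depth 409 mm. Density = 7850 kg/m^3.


A_flanges = 2 * 215 * 25 = 10750 mm^2
A_web = (409 - 2 * 25) * 16 = 5744 mm^2
A_total = 10750 + 5744 = 16494 mm^2 = 0.016494 m^2
Weight = rho * A = 7850 * 0.016494 = 129.4779 kg/m

129.4779 kg/m


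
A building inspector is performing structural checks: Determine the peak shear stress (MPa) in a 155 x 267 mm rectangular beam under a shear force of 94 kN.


A = b * h = 155 * 267 = 41385 mm^2
V = 94 kN = 94000.0 N
tau_max = 1.5 * V / A = 1.5 * 94000.0 / 41385
= 3.407 MPa

3.407 MPa


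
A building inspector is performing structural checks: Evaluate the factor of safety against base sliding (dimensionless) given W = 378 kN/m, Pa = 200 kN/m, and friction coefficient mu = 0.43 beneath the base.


Resisting force = mu * W = 0.43 * 378 = 162.54 kN/m
FOS = Resisting / Driving = 162.54 / 200
= 0.8127 (dimensionless)

0.8127 (dimensionless)


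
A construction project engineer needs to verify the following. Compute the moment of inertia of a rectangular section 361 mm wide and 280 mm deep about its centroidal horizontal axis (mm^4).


I = b * h^3 / 12
= 361 * 280^3 / 12
= 361 * 21952000 / 12
= 660389333.33 mm^4

660389333.33 mm^4


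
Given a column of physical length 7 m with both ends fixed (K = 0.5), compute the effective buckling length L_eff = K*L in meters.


L_eff = K * L
= 0.5 * 7
= 3.5 m

3.5 m


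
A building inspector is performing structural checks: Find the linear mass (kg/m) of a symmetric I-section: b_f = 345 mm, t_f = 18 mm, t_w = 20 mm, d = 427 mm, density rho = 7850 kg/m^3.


A_flanges = 2 * 345 * 18 = 12420 mm^2
A_web = (427 - 2 * 18) * 20 = 7820 mm^2
A_total = 12420 + 7820 = 20240 mm^2 = 0.020240 m^2
Weight = rho * A = 7850 * 0.020240 = 158.884 kg/m

158.884 kg/m


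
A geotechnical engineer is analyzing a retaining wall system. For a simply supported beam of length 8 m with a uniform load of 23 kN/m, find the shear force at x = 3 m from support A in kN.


R_A = w * L / 2 = 23 * 8 / 2 = 92.0 kN
V(x) = R_A - w * x = 92.0 - 23 * 3
= 23.0 kN

23.0 kN


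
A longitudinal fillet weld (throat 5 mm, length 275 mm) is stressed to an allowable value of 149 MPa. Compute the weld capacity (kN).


Strength = throat * length * allowable stress
= 5 * 275 * 149 N
= 204875 N
= 204.88 kN

204.88 kN


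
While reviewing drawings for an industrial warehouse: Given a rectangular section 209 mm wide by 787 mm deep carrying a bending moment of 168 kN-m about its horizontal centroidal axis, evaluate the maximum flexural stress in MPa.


I = b * h^3 / 12 = 209 * 787^3 / 12 = 8489639268.92 mm^4
y = h / 2 = 787 / 2 = 393.5 mm
M = 168 kN-m = 168000000.0 N-mm
sigma = M * y / I = 168000000.0 * 393.5 / 8489639268.92
= 7.79 MPa

7.79 MPa


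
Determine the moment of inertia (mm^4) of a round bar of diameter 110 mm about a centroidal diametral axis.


r = d / 2 = 110 / 2 = 55.0 mm
I = pi * r^4 / 4 = pi * 55.0^4 / 4
= 7186884.07 mm^4

7186884.07 mm^4


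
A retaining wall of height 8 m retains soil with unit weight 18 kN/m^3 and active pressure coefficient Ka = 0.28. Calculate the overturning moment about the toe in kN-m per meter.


Pa = 0.5 * Ka * gamma * H^2
= 0.5 * 0.28 * 18 * 8^2
= 161.28 kN/m
Arm = H / 3 = 8 / 3 = 2.6667 m
Mo = Pa * arm = Pa * H / 3 = 161.28 * 8 / 3 = 430.08 kN-m/m

430.08 kN-m/m


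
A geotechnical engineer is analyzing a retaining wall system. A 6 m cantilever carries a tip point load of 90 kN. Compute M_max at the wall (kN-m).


For a cantilever with a point load at the free end:
M_max = P * L = 90 * 6 = 540 kN-m

540 kN-m


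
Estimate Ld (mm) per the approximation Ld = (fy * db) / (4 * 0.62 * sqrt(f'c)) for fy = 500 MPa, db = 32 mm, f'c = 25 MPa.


Ld = (fy * db) / (4 * 0.62 * sqrt(f'c))
= (500 * 32) / (4 * 0.62 * sqrt(25))
= 16000 / 12.4
= 1290.32 mm

1290.32 mm
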